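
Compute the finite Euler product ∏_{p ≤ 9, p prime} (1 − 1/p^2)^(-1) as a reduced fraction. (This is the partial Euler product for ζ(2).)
∏ = 1225/768

The primes p ≤ 9 are [2, 3, 5, 7]. For each prime, (1 − 1/p^2)^(-1) = p^2 / (p^2 − 1). The product is (1 − 1/2^2)^(-1), (1 − 1/3^2)^(-1), (1 − 1/5^2)^(-1), (1 − 1/7^2)^(-1) = ∏ p^2 / (p^2 − 1) = 1225/768.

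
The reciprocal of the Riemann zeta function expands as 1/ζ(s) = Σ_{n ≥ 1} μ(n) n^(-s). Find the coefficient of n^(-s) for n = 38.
μ(38) = 1

Factor n = 38 = 2 · 19. μ(n) = 0 if any exponent ≥ 2 (not squarefree); otherwise μ(n) = (−1)^{ω(n)} where ω(n) is the number of distinct prime factors. Applying: μ(38) = 1.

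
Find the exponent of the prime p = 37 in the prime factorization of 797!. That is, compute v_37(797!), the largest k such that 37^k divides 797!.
v_37(797!) = 21

Legendre's formula: v_p(n!) = Σ_{k ≥ 1} ⌊n / p^k⌋. For p = 37, n = 797, the terms are:
  ⌊797/37^1⌋ = ⌊797/37⌋ = 21
(the next term ⌊797/37^2⌋ = 0, terminating the sum). Summing: v_37(797!) = 21 = 21.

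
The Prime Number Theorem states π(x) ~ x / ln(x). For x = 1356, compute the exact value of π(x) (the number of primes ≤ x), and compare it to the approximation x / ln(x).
π(1356) = 217;  x/ln(x) ≈ 188.01;  relative error ≈ 13.36%.

Directly count primes up to 1356: π(1356) = 217. The PNT approximation gives 1356/ln(1356) ≈ 1356/7.21229 ≈ 188.01. Relative error (π(x) − x/ln(x)) / π(x) ≈ 13.36%; the approximation is known to undercount slightly (Li(x) is a better estimate).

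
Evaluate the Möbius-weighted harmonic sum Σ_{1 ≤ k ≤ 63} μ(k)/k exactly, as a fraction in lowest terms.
Σ μ(k)/k = 1874648830674470878723/117288381359406970983270

Values of μ(k) for 1 ≤ k ≤ 63: μ(1) = 1, μ(2) = -1, μ(3) = -1, μ(5) = -1, μ(6) = 1, μ(7) = -1, μ(10) = 1, μ(11) = -1, μ(13) = -1, μ(14) = 1, μ(15) = 1, μ(17) = -1, μ(19) = -1, μ(21) = 1, μ(22) = 1, μ(23) = -1, μ(26) = 1, μ(29) = -1, μ(30) = -1, μ(31) = -1, μ(33) = 1, μ(34) = 1, μ(35) = 1, μ(37) = -1, μ(38) = 1, μ(39) = 1, μ(41) = -1, μ(42) = -1, μ(43) = -1, μ(46) = 1, μ(47) = -1, μ(51) = 1, μ(53) = -1, μ(55) = 1, μ(57) = 1, μ(58) = 1, μ(59) = -1, μ(61) = -1, μ(62) = 1, with μ = 0 on non-squarefree integers. Summing μ(k)/k for k where μ(k) ≠ 0 gives 1874648830674470878723/117288381359406970983270 ≈ 0.0160. (PNT ⟺ this sum → 0 as n → ∞.)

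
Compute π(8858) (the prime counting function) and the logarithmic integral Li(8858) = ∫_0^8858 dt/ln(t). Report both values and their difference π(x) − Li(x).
π(8858) = 1103;  Li(8858) ≈ 1121.34;  π(x) − Li(x) ≈ -18.34.

Direct count of primes ≤ 8858 gives π(8858) = 1103. Numerical evaluation of the logarithmic integral gives Li(8858) ≈ 1121.34. The difference π(x) − Li(x) ≈ -18.34 is typically negative for small/moderate x (Li(x) overestimates), though Littlewood's theorem shows this sign changes infinitely often.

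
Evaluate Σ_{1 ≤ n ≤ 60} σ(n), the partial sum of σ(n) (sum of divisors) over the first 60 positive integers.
Σ_{n ≤ 60} σ(n) = 3014

Compute σ(n) for each 1 ≤ n ≤ 60: σ(1) = 1, σ(2) = 3, σ(3) = 4, σ(4) = 7, σ(5) = 6, σ(6) = 12, σ(7) = 8, σ(8) = 15, σ(9) = 13, σ(10) = 18, σ(11) = 12, σ(12) = 28, σ(13) = 14, σ(14) = 24, σ(15) = 24, σ(16) = 31, σ(17) = 18, σ(18) = 39, σ(19) = 20, σ(20) = 42, σ(21) = 32, σ(22) = 36, σ(23) = 24, σ(24) = 60, σ(25) = 31, σ(26) = 42, σ(27) = 40, σ(28) = 56, σ(29) = 30, σ(30) = 72, σ(31) = 32, σ(32) = 63, σ(33) = 48, σ(34) = 54, σ(35) = 48, σ(36) = 91, σ(37) = 38, σ(38) = 60, σ(39) = 56, σ(40) = 90, σ(41) = 42, σ(42) = 96, σ(43) = 44, σ(44) = 84, σ(45) = 78, σ(46) = 72, σ(47) = 48, σ(48) = 124, σ(49) = 57, σ(50) = 93, σ(51) = 72, σ(52) = 98, σ(53) = 54, σ(54) = 120, σ(55) = 72, σ(56) = 120, σ(57) = 80, σ(58) = 90, σ(59) = 60, σ(60) = 168. Summing all 60 values: 3014. (Average order: Σ_{n ≤ x} σ(n) ~ (π²/12) x². For x = 60, (π²/12)·60² ≈ 2960.88.)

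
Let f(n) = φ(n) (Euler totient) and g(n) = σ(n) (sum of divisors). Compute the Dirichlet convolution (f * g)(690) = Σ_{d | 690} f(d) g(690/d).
(φ * σ)(690) = 11040

Divisors of 690: [1, 2, 3, 5, 6, 10, 15, 23, 30, 46, 69, 115, 138, 230, 345, 690]. For each d | 690:
  d = 1: φ(1) · σ(690/1) = 1 · 1728 = 1728
  d = 2: φ(2) · σ(690/2) = 1 · 576 = 576
  d = 3: φ(3) · σ(690/3) = 2 · 432 = 864
  d = 5: φ(5) · σ(690/5) = 4 · 288 = 1152
  d = 6: φ(6) · σ(690/6) = 2 · 144 = 288
  d = 10: φ(10) · σ(690/10) = 4 · 96 = 384
  d = 15: φ(15) · σ(690/15) = 8 · 72 = 576
  d = 23: φ(23) · σ(690/23) = 22 · 72 = 1584
  d = 30: φ(30) · σ(690/30) = 8 · 24 = 192
  d = 46: φ(46) · σ(690/46) = 22 · 24 = 528
  d = 69: φ(69) · σ(690/69) = 44 · 18 = 792
  d = 115: φ(115) · σ(690/115) = 88 · 12 = 1056
  d = 138: φ(138) · σ(690/138) = 44 · 6 = 264
  d = 230: φ(230) · σ(690/230) = 88 · 4 = 352
  d = 345: φ(345) · σ(690/345) = 176 · 3 = 528
  d = 690: φ(690) · σ(690/690) = 176 · 1 = 176
Summing: (φ * σ)(690) = 1728 + 576 + 864 + 1152 + 288 + 384 + 576 + 1584 + 192 + 528 + 792 + 1056 + 264 + 352 + 528 + 176 = 11040.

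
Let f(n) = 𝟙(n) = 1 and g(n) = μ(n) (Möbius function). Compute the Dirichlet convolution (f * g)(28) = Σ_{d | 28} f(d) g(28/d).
(𝟙 * μ)(28) = 0

Divisors of 28: [1, 2, 4, 7, 14, 28]. For each d | 28:
  d = 1: 𝟙(1) · μ(28/1) = 1 · 0 = 0
  d = 2: 𝟙(2) · μ(28/2) = 1 · 1 = 1
  d = 4: 𝟙(4) · μ(28/4) = 1 · -1 = -1
  d = 7: 𝟙(7) · μ(28/7) = 1 · 0 = 0
  d = 14: 𝟙(14) · μ(28/14) = 1 · -1 = -1
  d = 28: 𝟙(28) · μ(28/28) = 1 · 1 = 1
Summing: (𝟙 * μ)(28) = 0 + 1 + -1 + 0 + -1 + 1 = 0.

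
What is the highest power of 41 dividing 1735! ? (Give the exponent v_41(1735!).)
v_41(1735!) = 43

Legendre's formula: v_p(n!) = Σ_{k ≥ 1} ⌊n / p^k⌋. For p = 41, n = 1735, the terms are:
  ⌊1735/41^1⌋ = ⌊1735/41⌋ = 42
  ⌊1735/41^2⌋ = ⌊1735/1681⌋ = 1
(the next term ⌊1735/41^3⌋ = 0, terminating the sum). Summing: v_41(1735!) = 42 + 1 = 43.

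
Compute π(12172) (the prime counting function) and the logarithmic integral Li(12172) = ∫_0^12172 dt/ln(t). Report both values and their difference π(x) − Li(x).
π(12172) = 1457;  Li(12172) ≈ 1479.40;  π(x) − Li(x) ≈ -22.40.

Direct count of primes ≤ 12172 gives π(12172) = 1457. Numerical evaluation of the logarithmic integral gives Li(12172) ≈ 1479.40. The difference π(x) − Li(x) ≈ -22.40 is typically negative for small/moderate x (Li(x) overestimates), though Littlewood's theorem shows this sign changes infinitely often.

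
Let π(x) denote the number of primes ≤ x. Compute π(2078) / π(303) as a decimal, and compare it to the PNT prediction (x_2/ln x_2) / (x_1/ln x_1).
π(2078)/π(303) = 312/62 ≈ 5.0323;  PNT prediction ≈ 5.1295.

π(303) = 62 and π(2078) = 312, so π(2078)/π(303) ≈ 5.0323. The PNT-predicted ratio is (2078/ln(2078)) / (303/ln(303)) ≈ 5.1295. The two agree to within a few percent, as expected.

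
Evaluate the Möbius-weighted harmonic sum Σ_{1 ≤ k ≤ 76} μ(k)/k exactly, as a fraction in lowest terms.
Σ μ(k)/k = -7431196043498463691814948/581852579989271773580304621

Values of μ(k) for 1 ≤ k ≤ 76: μ(1) = 1, μ(2) = -1, μ(3) = -1, μ(5) = -1, μ(6) = 1, μ(7) = -1, μ(10) = 1, μ(11) = -1, μ(13) = -1, μ(14) = 1, μ(15) = 1, μ(17) = -1, μ(19) = -1, μ(21) = 1, μ(22) = 1, μ(23) = -1, μ(26) = 1, μ(29) = -1, μ(30) = -1, μ(31) = -1, μ(33) = 1, μ(34) = 1, μ(35) = 1, μ(37) = -1, μ(38) = 1, μ(39) = 1, μ(41) = -1, μ(42) = -1, μ(43) = -1, μ(46) = 1, μ(47) = -1, μ(51) = 1, μ(53) = -1, μ(55) = 1, μ(57) = 1, μ(58) = 1, μ(59) = -1, μ(61) = -1, μ(62) = 1, μ(65) = 1, μ(66) = -1, μ(67) = -1, μ(69) = 1, μ(70) = -1, μ(71) = -1, μ(73) = -1, μ(74) = 1, with μ = 0 on non-squarefree integers. Summing μ(k)/k for k where μ(k) ≠ 0 gives -7431196043498463691814948/581852579989271773580304621 ≈ -0.0128. (PNT ⟺ this sum → 0 as n → ∞.)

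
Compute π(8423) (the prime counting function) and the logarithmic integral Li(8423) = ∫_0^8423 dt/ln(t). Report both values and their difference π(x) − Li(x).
π(8423) = 1053;  Li(8423) ≈ 1073.35;  π(x) − Li(x) ≈ -20.35.

Direct count of primes ≤ 8423 gives π(8423) = 1053. Numerical evaluation of the logarithmic integral gives Li(8423) ≈ 1073.35. The difference π(x) − Li(x) ≈ -20.35 is typically negative for small/moderate x (Li(x) overestimates), though Littlewood's theorem shows this sign changes infinitely often.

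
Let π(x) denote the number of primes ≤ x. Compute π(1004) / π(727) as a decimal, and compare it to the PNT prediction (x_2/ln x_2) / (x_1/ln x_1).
π(1004)/π(727) = 168/129 ≈ 1.3023;  PNT prediction ≈ 1.3165.

π(727) = 129 and π(1004) = 168, so π(1004)/π(727) ≈ 1.3023. The PNT-predicted ratio is (1004/ln(1004)) / (727/ln(727)) ≈ 1.3165. The two agree to within a few percent, as expected.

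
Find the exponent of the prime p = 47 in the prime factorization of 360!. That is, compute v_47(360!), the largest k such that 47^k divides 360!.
v_47(360!) = 7

Legendre's formula: v_p(n!) = Σ_{k ≥ 1} ⌊n / p^k⌋. For p = 47, n = 360, the terms are:
  ⌊360/47^1⌋ = ⌊360/47⌋ = 7
(the next term ⌊360/47^2⌋ = 0, terminating the sum). Summing: v_47(360!) = 7 = 7.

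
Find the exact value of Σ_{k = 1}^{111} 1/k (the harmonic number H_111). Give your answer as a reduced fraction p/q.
H_111 = 813811190043550229600356295599093692454010452277/153803387341307877636928566091115101174034840640

Direct summation: H_111 = 1 + 1/2 + ... + 1/111. The least common denominator is lcm(1, ..., 111) = 8459186303771933270031071135011330564571916235200; over this denominator the numerator is 8459186303771933270031071135011330564571916235200 + 4229593151885966635015535567505665282285958117600 + 2819728767923977756677023711670443521523972078400 + 2114796575942983317507767783752832641142979058800 + 1691837260754386654006214227002266112914383247040 + 1409864383961988878338511855835221760761986039200 + 1208455186253133324290153019287332937795988033600 + 1057398287971491658753883891876416320571489529400 + 939909589307992585559007903890147840507990692800 + 845918630377193327003107113501133056457191623520 + 769016936706539388184642830455575505870174203200 + 704932191980994439169255927917610880380993019600 + 650706638751687174617774702693179274197839710400 + 604227593126566662145076509643666468897994016800 + 563945753584795551335404742334088704304794415680 + 528699143985745829376941945938208160285744764700 + 497599194339525486472415949118313562621877425600 + 469954794653996292779503951945073920253995346400 + 445220331777470172106898480790070029714311380800 + 422959315188596663501553556750566528228595811760 + 402818395417711108096717673095777645931996011200 + 384508468353269694092321415227787752935087101600 + 367790708859649272610046571087449154981387662400 + 352466095990497219584627963958805440190496509800 + 338367452150877330801242845400453222582876649408 + 325353319375843587308887351346589637098919855200 + 313303196435997528519669301296715946835996897600 + 302113796563283331072538254821833234448997008400 + 291696079440411492070036935690045881536962628800 + 281972876792397775667702371167044352152397207840 + 272876977541030105484873262419720340792642459200 + 264349571992872914688470972969104080142872382350 + 256338978902179796061547610151858501956724734400 + 248799597169762743236207974559156781310938712800 + 241691037250626664858030603857466587559197606720 + 234977397326998146389751975972536960126997673200 + 228626656858700899190028949594900826069511249600 + 222610165888735086053449240395035014857155690400 + 216902212917229058205924900897726424732613236800 + 211479657594298331750776778375283264114297905880 + 206321617165169104147099295975886111331022347200 + 201409197708855554048358836547888822965998005600 + 196725262878417052791420258953751873594695726400 + 192254234176634847046160707613893876467543550800 + 187981917861598517111801580778029568101598138560 + 183895354429824636305023285543724577490693831200 + 179982687314296452553852577340666607756849281600 + 176233047995248609792313981979402720095248254900 + 172636455179019046327164717041047562542284004800 + 169183726075438665400621422700226611291438324704 + 165866398113175162157471983039437854207292475200 + 162676659687921793654443675673294818549459927600 + 159607288750413835283605115754930765369281438400 + 156651598217998764259834650648357973417998448800 + 153803387341307877636928566091115101174034840640 + 151056898281641665536269127410916617224498504200 + 148406777259156724035632826930023343238103793600 + 145848039720205746035018467845022940768481314400 + 143376039046981919831035103983242890924947732800 + 140986438396198887833851185583522176076198603920 + 138675185307736610984115920246087386304457643200 + 136438488770515052742436631209860170396321229600 + 134272798472570369365572557698592548643998670400 + 132174785996436457344235486484552040071436191175 + 130141327750337434923554940538635854839567942080 + 128169489451089898030773805075929250978362367200 + 126256511996596018955687628880766127829431585600 + 124399798584881371618103987279578390655469356400 + 122596902953216424203348857029149718327129220800 + 120845518625313332429015301928733293779598803360 + 119143469067210327746916494859314514993970651200 + 117488698663499073194875987986268480063498836600 + 115879264435231962603165358013853843350300222400 + 114313328429350449595014474797450413034755624800 + 112789150716959110267080948466817740860958883136 + 111305082944367543026724620197517507428577845200 + 109859562386648484026377547207939357981453457600 + 108451106458614529102962450448863212366306618400 + 107078307642682699620646470063434564108505268800 + 105739828797149165875388389187641632057148952940 + 104434398811999176173223100432238648945332299200 + 103160808582584552073549647987943055665511173600 + 101917907274360641807603266686883500777974894400 + 100704598854427777024179418273944411482999002800 + 99519838867905097294483189823662712524375485120 + 98362631439208526395710129476875936797347863200 + 97232026480137164023345645230015293845654209600 + 96127117088317423523080353806946938233771775400 + 95047037121032958090236754325970006343504676800 + 93990958930799258555900790389014784050799069280 + 92958091250241024945396386099025610599691387200 + 91947677214912318152511642771862288745346915600 + 90958992513676701828291087473240113597547486400 + 89991343657148226276926288670333303878424640800 + 89044066355494034421379696158014005942862276160 + 88116523997624304896156990989701360047624127450 + 87208106224452920309598671494962170768782641600 + 86318227589509523163582358520523781271142002400 + 85446326300726598687182536717286167318908244800 + 84591863037719332700310711350113305645719162352 + 83754319839326071980505654802092381827444715200 + 82933199056587581078735991519718927103646237600 + 82128022366717798738165739174867287034678798400 + 81338329843960896827221837836647409274729963800 + 80563679083542221619343534619155529186399202240 + 79803644375206917641802557877465382684640719200 + 79057815923102180093748328364591874435251553600 + 78325799108999382129917325324178986708999224400 + 77607213796072782293863037935883766647448772800 + 76901693670653938818464283045557550587017420320 + 76208885619566966396676316531633608689837083200 = 44759615452395262628019596257950153084970574875235, so H_111 = 44759615452395262628019596257950153084970574875235/8459186303771933270031071135011330564571916235200; reducing by gcd(44759615452395262628019596257950153084970574875235, 8459186303771933270031071135011330564571916235200) = 55 gives 813811190043550229600356295599093692454010452277/153803387341307877636928566091115101174034840640 ≈ 5.29124. (The PNT-adjacent estimate ln(111) + γ ≈ 5.28675 matches within O(1/n).)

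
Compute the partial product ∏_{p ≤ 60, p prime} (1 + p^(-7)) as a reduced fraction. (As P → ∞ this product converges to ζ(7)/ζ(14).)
∏ = 154272612488542520575194753525518049355152211393535148597853519093722799890327479251625253745654498938144626318130977279872264568832/153004583688557812714359993673162055220477902107343685743956838145087594785289245672618943212330518776423841758160619459081570916875

The primes p ≤ 60 are [2, 3, 5, 7, 11, 13, 17, 19, 23, 29, 31, 37, 41, 43, 47, 53, 59]. For each, (1 + 1/p^7) = (p^7 + 1)/p^7. Multiplying these fractions over p ∈ [2, 3, 5, 7, 11, 13, 17, 19, 23, 29, 31, 37, 41, 43, 47, 53, 59] gives 154272612488542520575194753525518049355152211393535148597853519093722799890327479251625253745654498938144626318130977279872264568832/153004583688557812714359993673162055220477902107343685743956838145087594785289245672618943212330518776423841758160619459081570916875. (In the limit P → ∞ this tends to ζ(7)/ζ(14).)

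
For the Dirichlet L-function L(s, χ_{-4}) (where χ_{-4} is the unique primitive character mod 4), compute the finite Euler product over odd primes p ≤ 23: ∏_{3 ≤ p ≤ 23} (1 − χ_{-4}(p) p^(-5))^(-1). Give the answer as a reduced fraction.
∏ = 19221914719363107239019289471588875/19296053991287416836128860852453376

The odd primes p ≤ 23 are [3, 5, 7, 11, 13, 17, 19, 23]. For each, χ(p) = 1 if p ≡ 1 mod 4, χ(p) = −1 if p ≡ 3 mod 4. Taking (1 − χ(p)/p^5)^(-1) = p^5/(p^5 − χ(p)): (1 − (-1)/3^5)^(-1) · (1 − (1)/5^5)^(-1) · (1 − (-1)/7^5)^(-1) · (1 − (-1)/11^5)^(-1) · (1 − (1)/13^5)^(-1) · (1 − (1)/17^5)^(-1) · (1 − (-1)/19^5)^(-1) · (1 − (-1)/23^5)^(-1) = 19221914719363107239019289471588875/19296053991287416836128860852453376.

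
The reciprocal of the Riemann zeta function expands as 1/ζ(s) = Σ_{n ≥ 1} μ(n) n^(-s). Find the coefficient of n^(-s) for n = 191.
μ(191) = -1

Factor n = 191 = 191. μ(n) = 0 if any exponent ≥ 2 (not squarefree); otherwise μ(n) = (−1)^{ω(n)} where ω(n) is the number of distinct prime factors. Applying: μ(191) = -1.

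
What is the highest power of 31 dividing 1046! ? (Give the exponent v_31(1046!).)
v_31(1046!) = 34

Legendre's formula: v_p(n!) = Σ_{k ≥ 1} ⌊n / p^k⌋. For p = 31, n = 1046, the terms are:
  ⌊1046/31^1⌋ = ⌊1046/31⌋ = 33
  ⌊1046/31^2⌋ = ⌊1046/961⌋ = 1
(the next term ⌊1046/31^3⌋ = 0, terminating the sum). Summing: v_31(1046!) = 33 + 1 = 34.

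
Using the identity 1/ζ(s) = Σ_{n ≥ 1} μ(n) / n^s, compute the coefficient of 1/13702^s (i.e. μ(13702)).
μ(13702) = 1

Factor n = 13702 = 2 · 13 · 17 · 31. μ(n) = 0 if any exponent ≥ 2 (not squarefree); otherwise μ(n) = (−1)^{ω(n)} where ω(n) is the number of distinct prime factors. Applying: μ(13702) = 1.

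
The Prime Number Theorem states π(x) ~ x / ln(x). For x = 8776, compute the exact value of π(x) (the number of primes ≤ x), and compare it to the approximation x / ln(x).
π(8776) = 1093;  x/ln(x) ≈ 966.54;  relative error ≈ 11.57%.

Directly count primes up to 8776: π(8776) = 1093. The PNT approximation gives 8776/ln(8776) ≈ 8776/9.07978 ≈ 966.54. Relative error (π(x) − x/ln(x)) / π(x) ≈ 11.57%; the approximation is known to undercount slightly (Li(x) is a better estimate).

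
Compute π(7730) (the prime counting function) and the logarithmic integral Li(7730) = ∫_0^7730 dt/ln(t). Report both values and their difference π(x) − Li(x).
π(7730) = 981;  Li(7730) ≈ 996.32;  π(x) − Li(x) ≈ -15.32.

Direct count of primes ≤ 7730 gives π(7730) = 981. Numerical evaluation of the logarithmic integral gives Li(7730) ≈ 996.32. The difference π(x) − Li(x) ≈ -15.32 is typically negative for small/moderate x (Li(x) overestimates), though Littlewood's theorem shows this sign changes infinitely often.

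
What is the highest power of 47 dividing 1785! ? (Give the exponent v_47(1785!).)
v_47(1785!) = 37

Legendre's formula: v_p(n!) = Σ_{k ≥ 1} ⌊n / p^k⌋. For p = 47, n = 1785, the terms are:
  ⌊1785/47^1⌋ = ⌊1785/47⌋ = 37
(the next term ⌊1785/47^2⌋ = 0, terminating the sum). Summing: v_47(1785!) = 37 = 37.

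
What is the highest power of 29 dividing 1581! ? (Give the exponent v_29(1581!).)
v_29(1581!) = 55

Legendre's formula: v_p(n!) = Σ_{k ≥ 1} ⌊n / p^k⌋. For p = 29, n = 1581, the terms are:
  ⌊1581/29^1⌋ = ⌊1581/29⌋ = 54
  ⌊1581/29^2⌋ = ⌊1581/841⌋ = 1
(the next term ⌊1581/29^3⌋ = 0, terminating the sum). Summing: v_29(1581!) = 54 + 1 = 55.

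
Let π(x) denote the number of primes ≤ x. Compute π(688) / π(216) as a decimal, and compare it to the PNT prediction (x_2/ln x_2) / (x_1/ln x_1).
π(688)/π(216) = 124/47 ≈ 2.6383;  PNT prediction ≈ 2.6204.

π(216) = 47 and π(688) = 124, so π(688)/π(216) ≈ 2.6383. The PNT-predicted ratio is (688/ln(688)) / (216/ln(216)) ≈ 2.6204. The two agree to within a few percent, as expected.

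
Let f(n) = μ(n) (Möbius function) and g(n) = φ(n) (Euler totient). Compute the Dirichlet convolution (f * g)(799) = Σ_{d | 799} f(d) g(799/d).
(μ * φ)(799) = 675

Divisors of 799: [1, 17, 47, 799]. For each d | 799:
  d = 1: μ(1) · φ(799/1) = 1 · 736 = 736
  d = 17: μ(17) · φ(799/17) = -1 · 46 = -46
  d = 47: μ(47) · φ(799/47) = -1 · 16 = -16
  d = 799: μ(799) · φ(799/799) = 1 · 1 = 1
Summing: (μ * φ)(799) = 736 + -46 + -16 + 1 = 675.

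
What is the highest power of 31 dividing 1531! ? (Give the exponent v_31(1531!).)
v_31(1531!) = 50

Legendre's formula: v_p(n!) = Σ_{k ≥ 1} ⌊n / p^k⌋. For p = 31, n = 1531, the terms are:
  ⌊1531/31^1⌋ = ⌊1531/31⌋ = 49
  ⌊1531/31^2⌋ = ⌊1531/961⌋ = 1
(the next term ⌊1531/31^3⌋ = 0, terminating the sum). Summing: v_31(1531!) = 49 + 1 = 50.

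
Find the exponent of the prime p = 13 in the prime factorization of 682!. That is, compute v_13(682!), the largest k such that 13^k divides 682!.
v_13(682!) = 56

Legendre's formula: v_p(n!) = Σ_{k ≥ 1} ⌊n / p^k⌋. For p = 13, n = 682, the terms are:
  ⌊682/13^1⌋ = ⌊682/13⌋ = 52
  ⌊682/13^2⌋ = ⌊682/169⌋ = 4
(the next term ⌊682/13^3⌋ = 0, terminating the sum). Summing: v_13(682!) = 52 + 4 = 56.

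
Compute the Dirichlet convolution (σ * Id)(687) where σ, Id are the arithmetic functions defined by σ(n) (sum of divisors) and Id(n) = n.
(σ * Id)(687) = 3213

Divisors of 687: [1, 3, 229, 687]. For each d | 687:
  d = 1: σ(1) · Id(687/1) = 1 · 687 = 687
  d = 3: σ(3) · Id(687/3) = 4 · 229 = 916
  d = 229: σ(229) · Id(687/229) = 230 · 3 = 690
  d = 687: σ(687) · Id(687/687) = 920 · 1 = 920
Summing: (σ * Id)(687) = 687 + 916 + 690 + 920 = 3213.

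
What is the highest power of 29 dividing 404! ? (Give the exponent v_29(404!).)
v_29(404!) = 13

Legendre's formula: v_p(n!) = Σ_{k ≥ 1} ⌊n / p^k⌋. For p = 29, n = 404, the terms are:
  ⌊404/29^1⌋ = ⌊404/29⌋ = 13
(the next term ⌊404/29^2⌋ = 0, terminating the sum). Summing: v_29(404!) = 13 = 13.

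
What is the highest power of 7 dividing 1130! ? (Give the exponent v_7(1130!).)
v_7(1130!) = 187

Legendre's formula: v_p(n!) = Σ_{k ≥ 1} ⌊n / p^k⌋. For p = 7, n = 1130, the terms are:
  ⌊1130/7^1⌋ = ⌊1130/7⌋ = 161
  ⌊1130/7^2⌋ = ⌊1130/49⌋ = 23
  ⌊1130/7^3⌋ = ⌊1130/343⌋ = 3
(the next term ⌊1130/7^4⌋ = 0, terminating the sum). Summing: v_7(1130!) = 161 + 23 + 3 = 187.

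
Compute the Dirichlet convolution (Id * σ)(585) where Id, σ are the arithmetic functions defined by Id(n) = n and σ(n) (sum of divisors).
(Id * σ)(585) = 10098

Divisors of 585: [1, 3, 5, 9, 13, 15, 39, 45, 65, 117, 195, 585]. For each d | 585:
  d = 1: Id(1) · σ(585/1) = 1 · 1092 = 1092
  d = 3: Id(3) · σ(585/3) = 3 · 336 = 1008
  d = 5: Id(5) · σ(585/5) = 5 · 182 = 910
  d = 9: Id(9) · σ(585/9) = 9 · 84 = 756
  d = 13: Id(13) · σ(585/13) = 13 · 78 = 1014
  d = 15: Id(15) · σ(585/15) = 15 · 56 = 840
  d = 39: Id(39) · σ(585/39) = 39 · 24 = 936
  d = 45: Id(45) · σ(585/45) = 45 · 14 = 630
  d = 65: Id(65) · σ(585/65) = 65 · 13 = 845
  d = 117: Id(117) · σ(585/117) = 117 · 6 = 702
  d = 195: Id(195) · σ(585/195) = 195 · 4 = 780
  d = 585: Id(585) · σ(585/585) = 585 · 1 = 585
Summing: (Id * σ)(585) = 1092 + 1008 + 910 + 756 + 1014 + 840 + 936 + 630 + 845 + 702 + 780 + 585 = 10098.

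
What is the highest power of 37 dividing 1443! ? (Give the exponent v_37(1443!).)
v_37(1443!) = 40

Legendre's formula: v_p(n!) = Σ_{k ≥ 1} ⌊n / p^k⌋. For p = 37, n = 1443, the terms are:
  ⌊1443/37^1⌋ = ⌊1443/37⌋ = 39
  ⌊1443/37^2⌋ = ⌊1443/1369⌋ = 1
(the next term ⌊1443/37^3⌋ = 0, terminating the sum). Summing: v_37(1443!) = 39 + 1 = 40.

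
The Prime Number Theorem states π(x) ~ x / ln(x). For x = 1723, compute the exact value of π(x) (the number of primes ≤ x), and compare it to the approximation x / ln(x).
π(1723) = 269;  x/ln(x) ≈ 231.22;  relative error ≈ 14.05%.

Directly count primes up to 1723: π(1723) = 269. The PNT approximation gives 1723/ln(1723) ≈ 1723/7.45182 ≈ 231.22. Relative error (π(x) − x/ln(x)) / π(x) ≈ 14.05%; the approximation is known to undercount slightly (Li(x) is a better estimate).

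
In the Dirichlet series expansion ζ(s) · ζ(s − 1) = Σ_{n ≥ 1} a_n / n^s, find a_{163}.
σ(163) = 164

In the product (Σ m^0/m^s)(Σ k / k^s) = Σ (Σ_{d | n} d) / n^s, the coefficient of 1/n^s is σ(n) = Σ_{d | n} d. For n = 163, divisors are [1, 163]; summing: σ(163) = 164.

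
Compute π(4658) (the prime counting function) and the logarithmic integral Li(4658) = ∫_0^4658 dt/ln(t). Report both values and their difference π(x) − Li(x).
π(4658) = 630;  Li(4658) ≈ 643.96;  π(x) − Li(x) ≈ -13.96.

Direct count of primes ≤ 4658 gives π(4658) = 630. Numerical evaluation of the logarithmic integral gives Li(4658) ≈ 643.96. The difference π(x) − Li(x) ≈ -13.96 is typically negative for small/moderate x (Li(x) overestimates), though Littlewood's theorem shows this sign changes infinitely often.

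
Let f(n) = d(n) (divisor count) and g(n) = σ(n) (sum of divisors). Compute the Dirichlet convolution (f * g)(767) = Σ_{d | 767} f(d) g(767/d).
(d * σ)(767) = 992

Divisors of 767: [1, 13, 59, 767]. For each d | 767:
  d = 1: d(1) · σ(767/1) = 1 · 840 = 840
  d = 13: d(13) · σ(767/13) = 2 · 60 = 120
  d = 59: d(59) · σ(767/59) = 2 · 14 = 28
  d = 767: d(767) · σ(767/767) = 4 · 1 = 4
Summing: (d * σ)(767) = 840 + 120 + 28 + 4 = 992.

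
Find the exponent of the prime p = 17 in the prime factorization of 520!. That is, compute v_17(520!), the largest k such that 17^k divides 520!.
v_17(520!) = 31

Legendre's formula: v_p(n!) = Σ_{k ≥ 1} ⌊n / p^k⌋. For p = 17, n = 520, the terms are:
  ⌊520/17^1⌋ = ⌊520/17⌋ = 30
  ⌊520/17^2⌋ = ⌊520/289⌋ = 1
(the next term ⌊520/17^3⌋ = 0, terminating the sum). Summing: v_17(520!) = 30 + 1 = 31.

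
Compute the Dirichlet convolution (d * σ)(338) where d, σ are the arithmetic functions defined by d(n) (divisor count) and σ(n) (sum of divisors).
(d * σ)(338) = 1070

Divisors of 338: [1, 2, 13, 26, 169, 338]. For each d | 338:
  d = 1: d(1) · σ(338/1) = 1 · 549 = 549
  d = 2: d(2) · σ(338/2) = 2 · 183 = 366
  d = 13: d(13) · σ(338/13) = 2 · 42 = 84
  d = 26: d(26) · σ(338/26) = 4 · 14 = 56
  d = 169: d(169) · σ(338/169) = 3 · 3 = 9
  d = 338: d(338) · σ(338/338) = 6 · 1 = 6
Summing: (d * σ)(338) = 549 + 366 + 84 + 56 + 9 + 6 = 1070.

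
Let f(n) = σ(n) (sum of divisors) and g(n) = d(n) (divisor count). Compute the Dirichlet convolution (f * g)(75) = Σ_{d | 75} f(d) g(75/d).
(σ * d)(75) = 276

Divisors of 75: [1, 3, 5, 15, 25, 75]. For each d | 75:
  d = 1: σ(1) · d(75/1) = 1 · 6 = 6
  d = 3: σ(3) · d(75/3) = 4 · 3 = 12
  d = 5: σ(5) · d(75/5) = 6 · 4 = 24
  d = 15: σ(15) · d(75/15) = 24 · 2 = 48
  d = 25: σ(25) · d(75/25) = 31 · 2 = 62
  d = 75: σ(75) · d(75/75) = 124 · 1 = 124
Summing: (σ * d)(75) = 6 + 12 + 24 + 48 + 62 + 124 = 276.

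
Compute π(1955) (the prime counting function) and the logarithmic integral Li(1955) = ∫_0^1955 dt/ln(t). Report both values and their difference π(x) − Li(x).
π(1955) = 297;  Li(1955) ≈ 308.88;  π(x) − Li(x) ≈ -11.88.

Direct count of primes ≤ 1955 gives π(1955) = 297. Numerical evaluation of the logarithmic integral gives Li(1955) ≈ 308.88. The difference π(x) − Li(x) ≈ -11.88 is typically negative for small/moderate x (Li(x) overestimates), though Littlewood's theorem shows this sign changes infinitely often.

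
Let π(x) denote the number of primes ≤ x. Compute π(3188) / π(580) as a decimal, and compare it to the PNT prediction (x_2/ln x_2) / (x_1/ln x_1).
π(3188)/π(580) = 451/106 ≈ 4.2547;  PNT prediction ≈ 4.3354.

π(580) = 106 and π(3188) = 451, so π(3188)/π(580) ≈ 4.2547. The PNT-predicted ratio is (3188/ln(3188)) / (580/ln(580)) ≈ 4.3354. The two agree to within a few percent, as expected.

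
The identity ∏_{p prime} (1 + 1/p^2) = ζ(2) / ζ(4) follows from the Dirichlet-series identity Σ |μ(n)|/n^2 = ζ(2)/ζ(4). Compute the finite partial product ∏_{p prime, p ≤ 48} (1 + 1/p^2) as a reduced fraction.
∏ = 101793085732936000000000/67237345888235944242129

The primes p ≤ 48 are [2, 3, 5, 7, 11, 13, 17, 19, 23, 29, 31, 37, 41, 43, 47]. For each, (1 + 1/p^2) = (p^2 + 1)/p^2. Multiplying these fractions over p ∈ [2, 3, 5, 7, 11, 13, 17, 19, 23, 29, 31, 37, 41, 43, 47] gives 101793085732936000000000/67237345888235944242129. (In the limit P → ∞ this tends to ζ(2)/ζ(4).)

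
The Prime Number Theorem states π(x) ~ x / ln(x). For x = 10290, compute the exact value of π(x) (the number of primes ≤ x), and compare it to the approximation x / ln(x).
π(10290) = 1262;  x/ln(x) ≈ 1113.77;  relative error ≈ 11.75%.

Directly count primes up to 10290: π(10290) = 1262. The PNT approximation gives 10290/ln(10290) ≈ 10290/9.23893 ≈ 1113.77. Relative error (π(x) − x/ln(x)) / π(x) ≈ 11.75%; the approximation is known to undercount slightly (Li(x) is a better estimate).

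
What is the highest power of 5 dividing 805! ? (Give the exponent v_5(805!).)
v_5(805!) = 200

Legendre's formula: v_p(n!) = Σ_{k ≥ 1} ⌊n / p^k⌋. For p = 5, n = 805, the terms are:
  ⌊805/5^1⌋ = ⌊805/5⌋ = 161
  ⌊805/5^2⌋ = ⌊805/25⌋ = 32
  ⌊805/5^3⌋ = ⌊805/125⌋ = 6
  ⌊805/5^4⌋ = ⌊805/625⌋ = 1
(the next term ⌊805/5^5⌋ = 0, terminating the sum). Summing: v_5(805!) = 161 + 32 + 6 + 1 = 200.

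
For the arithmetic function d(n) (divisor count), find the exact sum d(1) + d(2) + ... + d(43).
Σ_{n ≤ 43} d(n) = 170

Compute d(n) for each 1 ≤ n ≤ 43: d(1) = 1, d(2) = 2, d(3) = 2, d(4) = 3, d(5) = 2, d(6) = 4, d(7) = 2, d(8) = 4, d(9) = 3, d(10) = 4, d(11) = 2, d(12) = 6, d(13) = 2, d(14) = 4, d(15) = 4, d(16) = 5, d(17) = 2, d(18) = 6, d(19) = 2, d(20) = 6, d(21) = 4, d(22) = 4, d(23) = 2, d(24) = 8, d(25) = 3, d(26) = 4, d(27) = 4, d(28) = 6, d(29) = 2, d(30) = 8, d(31) = 2, d(32) = 6, d(33) = 4, d(34) = 4, d(35) = 4, d(36) = 9, d(37) = 2, d(38) = 4, d(39) = 4, d(40) = 8, d(41) = 2, d(42) = 8, d(43) = 2. Summing all 43 values: 170. (Dirichlet's divisor formula: Σ_{n ≤ x} d(n) = x ln(x) + (2γ − 1) x + O(√x). For x = 43, the asymptotic estimate is ≈ 168.37.)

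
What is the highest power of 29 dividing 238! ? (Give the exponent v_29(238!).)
v_29(238!) = 8

Legendre's formula: v_p(n!) = Σ_{k ≥ 1} ⌊n / p^k⌋. For p = 29, n = 238, the terms are:
  ⌊238/29^1⌋ = ⌊238/29⌋ = 8
(the next term ⌊238/29^2⌋ = 0, terminating the sum). Summing: v_29(238!) = 8 = 8.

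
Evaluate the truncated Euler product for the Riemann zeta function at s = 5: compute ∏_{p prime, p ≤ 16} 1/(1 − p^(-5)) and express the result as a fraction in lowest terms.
∏ = 2548391272552125/2457639696903844

The primes p ≤ 16 are [2, 3, 5, 7, 11, 13]. For each prime, (1 − 1/p^5)^(-1) = p^5 / (p^5 − 1). The product is (1 − 1/2^5)^(-1), (1 − 1/3^5)^(-1), (1 − 1/5^5)^(-1), (1 − 1/7^5)^(-1), (1 − 1/11^5)^(-1), (1 − 1/13^5)^(-1) = ∏ p^5 / (p^5 − 1) = 2548391272552125/2457639696903844.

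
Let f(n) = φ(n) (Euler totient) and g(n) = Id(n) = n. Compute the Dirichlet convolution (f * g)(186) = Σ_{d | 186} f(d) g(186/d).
(φ * Id)(186) = 915

Divisors of 186: [1, 2, 3, 6, 31, 62, 93, 186]. For each d | 186:
  d = 1: φ(1) · Id(186/1) = 1 · 186 = 186
  d = 2: φ(2) · Id(186/2) = 1 · 93 = 93
  d = 3: φ(3) · Id(186/3) = 2 · 62 = 124
  d = 6: φ(6) · Id(186/6) = 2 · 31 = 62
  d = 31: φ(31) · Id(186/31) = 30 · 6 = 180
  d = 62: φ(62) · Id(186/62) = 30 · 3 = 90
  d = 93: φ(93) · Id(186/93) = 60 · 2 = 120
  d = 186: φ(186) · Id(186/186) = 60 · 1 = 60
Summing: (φ * Id)(186) = 186 + 93 + 124 + 62 + 180 + 90 + 120 + 60 = 915.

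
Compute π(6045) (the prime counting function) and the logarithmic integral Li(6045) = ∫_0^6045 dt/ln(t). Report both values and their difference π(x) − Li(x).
π(6045) = 788;  Li(6045) ≈ 805.58;  π(x) − Li(x) ≈ -17.58.

Direct count of primes ≤ 6045 gives π(6045) = 788. Numerical evaluation of the logarithmic integral gives Li(6045) ≈ 805.58. The difference π(x) − Li(x) ≈ -17.58 is typically negative for small/moderate x (Li(x) overestimates), though Littlewood's theorem shows this sign changes infinitely often.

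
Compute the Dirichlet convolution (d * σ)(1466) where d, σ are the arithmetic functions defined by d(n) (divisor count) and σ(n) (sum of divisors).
(d * σ)(1466) = 3680

Divisors of 1466: [1, 2, 733, 1466]. For each d | 1466:
  d = 1: d(1) · σ(1466/1) = 1 · 2202 = 2202
  d = 2: d(2) · σ(1466/2) = 2 · 734 = 1468
  d = 733: d(733) · σ(1466/733) = 2 · 3 = 6
  d = 1466: d(1466) · σ(1466/1466) = 4 · 1 = 4
Summing: (d * σ)(1466) = 2202 + 1468 + 6 + 4 = 3680.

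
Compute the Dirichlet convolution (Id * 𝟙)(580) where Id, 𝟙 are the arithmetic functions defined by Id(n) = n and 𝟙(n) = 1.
(Id * 𝟙)(580) = 1260

Divisors of 580: [1, 2, 4, 5, 10, 20, 29, 58, 116, 145, 290, 580]. For each d | 580:
  d = 1: Id(1) · 𝟙(580/1) = 1 · 1 = 1
  d = 2: Id(2) · 𝟙(580/2) = 2 · 1 = 2
  d = 4: Id(4) · 𝟙(580/4) = 4 · 1 = 4
  d = 5: Id(5) · 𝟙(580/5) = 5 · 1 = 5
  d = 10: Id(10) · 𝟙(580/10) = 10 · 1 = 10
  d = 20: Id(20) · 𝟙(580/20) = 20 · 1 = 20
  d = 29: Id(29) · 𝟙(580/29) = 29 · 1 = 29
  d = 58: Id(58) · 𝟙(580/58) = 58 · 1 = 58
  d = 116: Id(116) · 𝟙(580/116) = 116 · 1 = 116
  d = 145: Id(145) · 𝟙(580/145) = 145 · 1 = 145
  d = 290: Id(290) · 𝟙(580/290) = 290 · 1 = 290
  d = 580: Id(580) · 𝟙(580/580) = 580 · 1 = 580
Summing: (Id * 𝟙)(580) = 1 + 2 + 4 + 5 + 10 + 20 + 29 + 58 + 116 + 145 + 290 + 580 = 1260.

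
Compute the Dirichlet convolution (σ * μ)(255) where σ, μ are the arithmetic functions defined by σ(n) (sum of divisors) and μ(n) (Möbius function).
(σ * μ)(255) = 255

Divisors of 255: [1, 3, 5, 15, 17, 51, 85, 255]. For each d | 255:
  d = 1: σ(1) · μ(255/1) = 1 · -1 = -1
  d = 3: σ(3) · μ(255/3) = 4 · 1 = 4
  d = 5: σ(5) · μ(255/5) = 6 · 1 = 6
  d = 15: σ(15) · μ(255/15) = 24 · -1 = -24
  d = 17: σ(17) · μ(255/17) = 18 · 1 = 18
  d = 51: σ(51) · μ(255/51) = 72 · -1 = -72
  d = 85: σ(85) · μ(255/85) = 108 · -1 = -108
  d = 255: σ(255) · μ(255/255) = 432 · 1 = 432
Summing: (σ * μ)(255) = -1 + 4 + 6 + -24 + 18 + -72 + -108 + 432 = 255.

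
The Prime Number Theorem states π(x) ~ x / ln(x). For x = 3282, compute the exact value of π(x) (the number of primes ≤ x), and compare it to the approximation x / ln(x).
π(3282) = 462;  x/ln(x) ≈ 405.37;  relative error ≈ 12.26%.

Directly count primes up to 3282: π(3282) = 462. The PNT approximation gives 3282/ln(3282) ≈ 3282/8.09621 ≈ 405.37. Relative error (π(x) − x/ln(x)) / π(x) ≈ 12.26%; the approximation is known to undercount slightly (Li(x) is a better estimate).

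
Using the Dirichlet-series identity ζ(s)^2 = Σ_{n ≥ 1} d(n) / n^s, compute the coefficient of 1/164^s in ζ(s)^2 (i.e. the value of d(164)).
d(164) = 6

ζ(s)^2 = (Σ 1/m^s)(Σ 1/k^s). The coefficient of 1/n^s in the product is the number of ordered pairs (m, k) with mk = n, which equals d(n). For n = 164, divisors are [1, 2, 4, 41, 82, 164], so d(164) = 6.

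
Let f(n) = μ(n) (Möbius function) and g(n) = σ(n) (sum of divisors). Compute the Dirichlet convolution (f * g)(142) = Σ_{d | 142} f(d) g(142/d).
(μ * σ)(142) = 142

Divisors of 142: [1, 2, 71, 142]. For each d | 142:
  d = 1: μ(1) · σ(142/1) = 1 · 216 = 216
  d = 2: μ(2) · σ(142/2) = -1 · 72 = -72
  d = 71: μ(71) · σ(142/71) = -1 · 3 = -3
  d = 142: μ(142) · σ(142/142) = 1 · 1 = 1
Summing: (μ * σ)(142) = 216 + -72 + -3 + 1 = 142.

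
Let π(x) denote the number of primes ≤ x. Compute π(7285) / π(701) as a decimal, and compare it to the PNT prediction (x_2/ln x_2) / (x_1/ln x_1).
π(7285)/π(701) = 929/126 ≈ 7.3730;  PNT prediction ≈ 7.6567.

π(701) = 126 and π(7285) = 929, so π(7285)/π(701) ≈ 7.3730. The PNT-predicted ratio is (7285/ln(7285)) / (701/ln(701)) ≈ 7.6567. The two agree to within a few percent, as expected.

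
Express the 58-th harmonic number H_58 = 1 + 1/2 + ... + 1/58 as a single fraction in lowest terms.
H_58 = 254381445831833111660789/54749786241679275146400

Direct summation: H_58 = 1 + 1/2 + ... + 1/58. The least common denominator is lcm(1, ..., 58) = 164249358725037825439200; over this denominator the numerator is 164249358725037825439200 + 82124679362518912719600 + 54749786241679275146400 + 41062339681259456359800 + 32849871745007565087840 + 27374893120839637573200 + 23464194103576832205600 + 20531169840629728179900 + 18249928747226425048800 + 16424935872503782543920 + 14931759884094347767200 + 13687446560419818786600 + 12634566055772140418400 + 11732097051788416102800 + 10949957248335855029280 + 10265584920314864089950 + 9661726983825754437600 + 9124964373613212524400 + 8644703090791464496800 + 8212467936251891271960 + 7821398034525610735200 + 7465879942047173883600 + 7141276466305992410400 + 6843723280209909393300 + 6569974349001513017568 + 6317283027886070209200 + 6083309582408808349600 + 5866048525894208051400 + 5663770990518545704800 + 5474978624167927514640 + 5298366410485091143200 + 5132792460157432044975 + 4977253294698115922400 + 4830863491912877218800 + 4692838820715366441120 + 4562482186806606262200 + 4439171857433454741600 + 4322351545395732248400 + 4211522018590713472800 + 4106233968125945635980 + 4006081920122873791200 + 3910699017262805367600 + 3819752528489251754400 + 3732939971023586941800 + 3649985749445285009760 + 3570638233152996205200 + 3494667206915698413600 + 3421861640104954696650 + 3352027729082404600800 + 3284987174500756508784 + 3220575661275251479200 + 3158641513943035104600 + 3099044504245996706400 + 3041654791204404174800 + 2986351976818869553440 + 2933024262947104025700 + 2881567696930488165600 + 2831885495259272852400 = 763144337495499334982367, so H_58 = 763144337495499334982367/164249358725037825439200; reducing by gcd(763144337495499334982367, 164249358725037825439200) = 3 gives 254381445831833111660789/54749786241679275146400 ≈ 4.64625. (The PNT-adjacent estimate ln(58) + γ ≈ 4.63766 matches within O(1/n).)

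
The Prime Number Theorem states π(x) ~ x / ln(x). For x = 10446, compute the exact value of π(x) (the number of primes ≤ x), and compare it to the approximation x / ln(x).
π(10446) = 1277;  x/ln(x) ≈ 1128.81;  relative error ≈ 11.60%.

Directly count primes up to 10446: π(10446) = 1277. The PNT approximation gives 10446/ln(10446) ≈ 10446/9.25397 ≈ 1128.81. Relative error (π(x) − x/ln(x)) / π(x) ≈ 11.60%; the approximation is known to undercount slightly (Li(x) is a better estimate).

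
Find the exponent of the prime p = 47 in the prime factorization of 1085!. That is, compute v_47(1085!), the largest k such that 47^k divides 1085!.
v_47(1085!) = 23

Legendre's formula: v_p(n!) = Σ_{k ≥ 1} ⌊n / p^k⌋. For p = 47, n = 1085, the terms are:
  ⌊1085/47^1⌋ = ⌊1085/47⌋ = 23
(the next term ⌊1085/47^2⌋ = 0, terminating the sum). Summing: v_47(1085!) = 23 = 23.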